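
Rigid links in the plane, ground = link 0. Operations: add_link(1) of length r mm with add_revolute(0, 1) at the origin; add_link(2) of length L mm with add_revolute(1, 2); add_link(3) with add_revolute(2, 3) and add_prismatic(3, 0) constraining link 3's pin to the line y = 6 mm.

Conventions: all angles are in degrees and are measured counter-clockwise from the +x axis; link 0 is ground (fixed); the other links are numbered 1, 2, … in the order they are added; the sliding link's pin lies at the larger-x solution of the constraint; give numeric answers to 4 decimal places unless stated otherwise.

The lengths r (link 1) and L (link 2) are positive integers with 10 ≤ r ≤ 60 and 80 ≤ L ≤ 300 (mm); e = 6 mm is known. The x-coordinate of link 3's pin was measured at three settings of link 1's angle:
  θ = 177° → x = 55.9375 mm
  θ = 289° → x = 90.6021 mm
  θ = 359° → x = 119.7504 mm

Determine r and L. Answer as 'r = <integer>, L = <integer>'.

constraint per measurement: (x − r cos θ)² + (r sin θ − e)² = L²
subtracting the θ₁ and θ₂ equations cancels the r² and L² terms:
r = (x₁² − x₂²) / (2[(x₁cos θ₁ + e sin θ₁) − (x₂cos θ₂ + e sin θ₂)]) = 32.0000 → r = 32
L² = (x₁ − r cos θ₁)² + (r sin θ₁ − e)² = 7744.0006 → L = 88.0000 → L = 88
check at θ₃=359°: x = 119.7504 (printed 119.7504) ✓

r = 32, L = 88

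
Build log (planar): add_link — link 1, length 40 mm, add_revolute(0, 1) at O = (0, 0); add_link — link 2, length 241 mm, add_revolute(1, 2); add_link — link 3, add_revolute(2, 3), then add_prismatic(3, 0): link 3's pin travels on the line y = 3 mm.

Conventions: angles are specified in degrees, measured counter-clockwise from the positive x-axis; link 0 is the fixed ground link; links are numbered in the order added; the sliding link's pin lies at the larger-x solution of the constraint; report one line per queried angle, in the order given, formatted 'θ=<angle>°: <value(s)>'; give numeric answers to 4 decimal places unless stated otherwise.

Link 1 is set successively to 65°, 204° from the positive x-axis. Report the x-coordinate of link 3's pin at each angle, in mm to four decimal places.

geometry: r = 40 mm, L = 241 mm, e = 3 mm
θ=65°: crank pin P = (r cos θ, r sin θ) = (16.904730, 36.252311)
θ=65°: h = r sin θ − e = 36.252311 − 3 = 33.252311
θ=65°: x = r cos θ + √(L² − h²) = 16.904730 + 238.694960 = 255.599690
θ=204°: crank pin P = (r cos θ, r sin θ) = (-36.541818, -16.269466)
θ=204°: h = r sin θ − e = -16.269466 − 3 = -19.269466
θ=204°: x = r cos θ + √(L² − h²) = -36.541818 + 240.228407 = 203.686589

θ=65°: 255.5997
θ=204°: 203.6866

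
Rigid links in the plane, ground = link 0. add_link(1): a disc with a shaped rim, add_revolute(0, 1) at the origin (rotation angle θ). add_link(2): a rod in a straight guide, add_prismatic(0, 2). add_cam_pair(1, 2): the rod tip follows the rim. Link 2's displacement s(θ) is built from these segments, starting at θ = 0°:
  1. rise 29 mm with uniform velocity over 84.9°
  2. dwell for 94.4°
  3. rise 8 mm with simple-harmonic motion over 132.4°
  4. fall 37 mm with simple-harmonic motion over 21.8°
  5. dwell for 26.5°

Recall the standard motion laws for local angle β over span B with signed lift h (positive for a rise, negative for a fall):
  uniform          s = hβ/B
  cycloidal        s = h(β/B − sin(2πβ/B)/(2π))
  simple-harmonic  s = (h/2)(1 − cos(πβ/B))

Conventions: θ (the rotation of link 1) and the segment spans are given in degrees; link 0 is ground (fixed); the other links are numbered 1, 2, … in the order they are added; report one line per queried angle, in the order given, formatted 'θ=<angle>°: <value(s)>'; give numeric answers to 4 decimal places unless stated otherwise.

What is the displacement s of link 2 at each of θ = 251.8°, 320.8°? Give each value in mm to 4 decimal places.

segment 1 (0° to 84.9°, uniform, h = 29) is passed completely: s = 0.0000 + (29) = 29.0000
segment 2 (84.9° to 179.3°, dwell): s unchanged at 29.0000
θ = 251.8° falls in segment 3 (179.3° to 311.7°, simple-harmonic, h = 8): β = 251.8 − 179.3 = 72.5°, B = 132.4°; Δs = 8/2·(1 − cos(π·0.5476)) = 4.5957; s = 29.0000 + 4.5957 = 33.5957
segment 3 (179.3° to 311.7°, simple-harmonic, h = 8) is passed completely: s = 29.0000 + (8) = 37.0000
θ = 320.8° falls in segment 4 (311.7° to 333.5°, simple-harmonic, h = -37): β = 320.8 − 311.7 = 9.1°, B = 21.8°; Δs = -37/2·(1 − cos(π·0.4174)) = -13.7548; s = 37.0000 − 13.7548 = 23.2452

θ=251.8°: 33.5957
θ=320.8°: 23.2452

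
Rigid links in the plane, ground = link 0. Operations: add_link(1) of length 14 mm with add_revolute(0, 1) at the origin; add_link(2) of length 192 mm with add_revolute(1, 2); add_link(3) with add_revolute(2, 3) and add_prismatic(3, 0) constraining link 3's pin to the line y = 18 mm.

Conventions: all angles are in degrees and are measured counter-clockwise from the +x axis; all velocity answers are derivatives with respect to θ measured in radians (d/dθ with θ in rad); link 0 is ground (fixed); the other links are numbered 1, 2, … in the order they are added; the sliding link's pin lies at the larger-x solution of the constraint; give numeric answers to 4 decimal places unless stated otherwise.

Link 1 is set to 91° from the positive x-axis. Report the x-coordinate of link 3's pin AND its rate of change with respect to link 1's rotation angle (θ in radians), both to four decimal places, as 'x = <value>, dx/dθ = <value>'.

geometry: r = 14 mm, L = 192 mm, e = 18 mm
crank pin P = (r cos θ, r sin θ) = (-0.244334, 13.997868)
h = r sin θ − e = 13.997868 − 18 = -4.002132
x = r cos θ + √(L² − h²) = -0.244334 + 191.958284 = 191.713951
dx/dθ = −r sin θ − h·r cos θ/√(L² − h²) (θ in radians; h = -4.002132) = -14.002962

x = 191.7140, dx/dθ = -14.0030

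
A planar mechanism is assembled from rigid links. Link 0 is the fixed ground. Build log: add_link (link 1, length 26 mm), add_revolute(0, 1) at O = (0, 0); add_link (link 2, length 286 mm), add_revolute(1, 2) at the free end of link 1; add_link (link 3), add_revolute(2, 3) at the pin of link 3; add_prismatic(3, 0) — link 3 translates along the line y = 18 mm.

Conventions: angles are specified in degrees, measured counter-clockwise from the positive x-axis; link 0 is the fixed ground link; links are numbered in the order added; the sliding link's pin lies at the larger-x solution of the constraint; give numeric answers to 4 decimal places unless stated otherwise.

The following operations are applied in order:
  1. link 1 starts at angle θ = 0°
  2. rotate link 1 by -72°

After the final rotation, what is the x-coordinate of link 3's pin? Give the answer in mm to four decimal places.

geometry: r = 26 mm, L = 286 mm, e = 18 mm; θ starts at 0°
rotate link 1 by -72°: θ ← 0° -72° = -72°
crank pin P = (r cos θ, r sin θ) = (8.034442, -24.727469)
h = r sin θ − e = -24.727469 − 18 = -42.727469
x = r cos θ + √(L² − h²) = 8.034442 + 282.790317 = 290.824759

290.8248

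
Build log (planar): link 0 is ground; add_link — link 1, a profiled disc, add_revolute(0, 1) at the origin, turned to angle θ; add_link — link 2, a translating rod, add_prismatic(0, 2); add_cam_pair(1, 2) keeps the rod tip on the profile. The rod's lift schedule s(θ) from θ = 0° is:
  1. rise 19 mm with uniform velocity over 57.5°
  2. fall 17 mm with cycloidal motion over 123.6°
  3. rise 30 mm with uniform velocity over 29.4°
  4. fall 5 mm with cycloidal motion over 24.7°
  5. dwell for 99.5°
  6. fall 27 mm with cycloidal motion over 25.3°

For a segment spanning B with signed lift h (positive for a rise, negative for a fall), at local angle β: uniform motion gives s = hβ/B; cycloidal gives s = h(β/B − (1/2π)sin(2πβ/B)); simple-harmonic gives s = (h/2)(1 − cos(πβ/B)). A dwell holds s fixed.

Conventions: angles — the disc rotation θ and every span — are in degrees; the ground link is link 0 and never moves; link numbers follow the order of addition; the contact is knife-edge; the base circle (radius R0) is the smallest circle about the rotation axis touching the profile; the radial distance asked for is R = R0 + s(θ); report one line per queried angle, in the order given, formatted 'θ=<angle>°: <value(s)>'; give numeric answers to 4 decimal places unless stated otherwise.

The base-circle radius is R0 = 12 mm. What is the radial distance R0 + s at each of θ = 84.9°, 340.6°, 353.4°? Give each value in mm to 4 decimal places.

seg 1 [0°–57.5°] uniform, h=19: full span → s += 19 → s = 19.0000
seg 2 [57.5°–181.1°] cycloidal, h=-17: θ=84.9° here. β=27.4, B=123.6. -17·(0.2217 − sin(2π·0.2217)/(2π)) = -1.1057 → s = 17.8943
seg 2 [57.5°–181.1°] cycloidal, h=-17: full span → s += -17 → s = 2.0000
seg 3 [181.1°–210.5°] uniform, h=30: full span → s += 30 → s = 32.0000
seg 4 [210.5°–235.2°] cycloidal, h=-5: full span → s += -5 → s = 27.0000
seg 5 [235.2°–334.7°] dwell: s stays 27.0000
seg 6 [334.7°–360°] cycloidal, h=-27: θ=340.6° here. β=5.9, B=25.3. -27·(0.2332 − sin(2π·0.2332)/(2π)) = -2.0232 → s = 24.9768
seg 6 [334.7°–360°] cycloidal, h=-27: θ=353.4° here. β=18.7, B=25.3. -27·(0.7391 − sin(2π·0.7391)/(2π)) = -24.2437 → s = 2.7563
θ=84.9°: R = R0 + s = 12 + 17.8943 = 29.8943
θ=340.6°: R = R0 + s = 12 + 24.9768 = 36.9768
θ=353.4°: R = R0 + s = 12 + 2.7563 = 14.7563

θ=84.9°: 29.8943
θ=340.6°: 36.9768
θ=353.4°: 14.7563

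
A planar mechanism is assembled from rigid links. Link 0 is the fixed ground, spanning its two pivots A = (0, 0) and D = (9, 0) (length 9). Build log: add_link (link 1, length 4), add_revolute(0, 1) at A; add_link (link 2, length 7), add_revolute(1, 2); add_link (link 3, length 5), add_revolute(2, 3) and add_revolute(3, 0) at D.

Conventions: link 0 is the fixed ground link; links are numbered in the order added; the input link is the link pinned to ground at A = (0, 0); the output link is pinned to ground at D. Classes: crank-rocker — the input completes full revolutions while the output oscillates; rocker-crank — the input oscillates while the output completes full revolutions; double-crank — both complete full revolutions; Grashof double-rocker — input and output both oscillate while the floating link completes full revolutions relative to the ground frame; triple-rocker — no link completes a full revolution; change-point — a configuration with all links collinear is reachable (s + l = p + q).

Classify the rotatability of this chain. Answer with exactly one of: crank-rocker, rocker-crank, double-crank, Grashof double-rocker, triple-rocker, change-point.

lengths: ground=9, input=4, coupler=7, output=5
sorted: s=4 (shortest), l=9 (longest), p+q=12
s + l = 13 vs p + q = 12
s + l > p + q → non-Grashof → no link fully rotates → triple-rocker

triple-rocker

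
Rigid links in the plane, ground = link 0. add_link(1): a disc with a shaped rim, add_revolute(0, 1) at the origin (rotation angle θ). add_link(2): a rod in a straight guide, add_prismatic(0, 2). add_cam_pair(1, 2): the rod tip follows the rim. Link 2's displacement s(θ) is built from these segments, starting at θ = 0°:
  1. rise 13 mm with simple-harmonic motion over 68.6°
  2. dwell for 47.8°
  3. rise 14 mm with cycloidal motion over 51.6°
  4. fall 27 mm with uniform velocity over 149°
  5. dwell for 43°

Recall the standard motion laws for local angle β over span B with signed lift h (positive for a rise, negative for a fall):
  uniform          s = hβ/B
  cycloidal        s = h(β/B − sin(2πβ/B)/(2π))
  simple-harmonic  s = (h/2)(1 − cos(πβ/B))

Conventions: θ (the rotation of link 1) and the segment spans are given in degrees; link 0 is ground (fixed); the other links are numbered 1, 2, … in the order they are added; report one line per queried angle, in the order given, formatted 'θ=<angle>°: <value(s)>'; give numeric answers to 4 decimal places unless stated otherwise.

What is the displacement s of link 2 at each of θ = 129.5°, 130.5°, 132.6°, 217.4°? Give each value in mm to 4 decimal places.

segment 1 (0° to 68.6°, simple-harmonic, h = 13) is passed completely: s = 0.0000 + (13) = 13.0000
segment 2 (68.6° to 116.4°, dwell): s unchanged at 13.0000
θ = 129.5° falls in segment 3 (116.4° to 168°, cycloidal, h = 14): β = 129.5 − 116.4 = 13.1°, B = 51.6°; Δs = 14·(0.2539 − sin(2π·0.2539)/(2π)) = 1.3268; s = 13.0000 + 1.3268 = 14.3268
θ = 130.5° falls in segment 3 (116.4° to 168°, cycloidal, h = 14): β = 130.5 − 116.4 = 14.1°, B = 51.6°; Δs = 14·(0.2733 − sin(2π·0.2733)/(2π)) = 1.6212; s = 13.0000 + 1.6212 = 14.6212
θ = 132.6° falls in segment 3 (116.4° to 168°, cycloidal, h = 14): β = 132.6 − 116.4 = 16.2°, B = 51.6°; Δs = 14·(0.3140 − sin(2π·0.3140)/(2π)) = 2.3447; s = 13.0000 + 2.3447 = 15.3447
segment 3 (116.4° to 168°, cycloidal, h = 14) is passed completely: s = 13.0000 + (14) = 27.0000
θ = 217.4° falls in segment 4 (168° to 317°, uniform, h = -27): β = 217.4 − 168 = 49.4°, B = 149°; Δs = -27·49.4/149 = -8.9517; s = 27.0000 − 8.9517 = 18.0483

θ=129.5°: 14.3268
θ=130.5°: 14.6212
θ=132.6°: 15.3447
θ=217.4°: 18.0483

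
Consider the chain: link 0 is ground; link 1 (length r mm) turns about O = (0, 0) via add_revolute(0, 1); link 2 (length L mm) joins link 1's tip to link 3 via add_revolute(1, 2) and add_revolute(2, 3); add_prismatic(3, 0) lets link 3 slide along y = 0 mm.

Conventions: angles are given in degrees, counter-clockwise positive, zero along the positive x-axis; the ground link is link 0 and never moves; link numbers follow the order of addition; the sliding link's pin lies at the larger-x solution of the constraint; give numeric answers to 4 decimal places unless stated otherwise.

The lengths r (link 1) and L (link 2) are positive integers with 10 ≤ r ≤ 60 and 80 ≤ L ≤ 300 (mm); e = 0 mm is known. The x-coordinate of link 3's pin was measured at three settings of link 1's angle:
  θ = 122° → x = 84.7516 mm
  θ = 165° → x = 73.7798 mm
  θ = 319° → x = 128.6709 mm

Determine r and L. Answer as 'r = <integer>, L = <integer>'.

constraint per measurement: (x − r cos θ)² + (r sin θ − e)² = L²
subtracting the θ₁ and θ₂ equations cancels the r² and L² terms:
r = (x₁² − x₂²) / (2[(x₁cos θ₁ + e sin θ₁) − (x₂cos θ₂ + e sin θ₂)]) = 32.9998 → r = 33
L² = (x₁ − r cos θ₁)² + (r sin θ₁ − e)² = 11235.9931 → L = 106.0000 → L = 106
check at θ₃=319°: x = 128.6709 (printed 128.6709) ✓

r = 33, L = 106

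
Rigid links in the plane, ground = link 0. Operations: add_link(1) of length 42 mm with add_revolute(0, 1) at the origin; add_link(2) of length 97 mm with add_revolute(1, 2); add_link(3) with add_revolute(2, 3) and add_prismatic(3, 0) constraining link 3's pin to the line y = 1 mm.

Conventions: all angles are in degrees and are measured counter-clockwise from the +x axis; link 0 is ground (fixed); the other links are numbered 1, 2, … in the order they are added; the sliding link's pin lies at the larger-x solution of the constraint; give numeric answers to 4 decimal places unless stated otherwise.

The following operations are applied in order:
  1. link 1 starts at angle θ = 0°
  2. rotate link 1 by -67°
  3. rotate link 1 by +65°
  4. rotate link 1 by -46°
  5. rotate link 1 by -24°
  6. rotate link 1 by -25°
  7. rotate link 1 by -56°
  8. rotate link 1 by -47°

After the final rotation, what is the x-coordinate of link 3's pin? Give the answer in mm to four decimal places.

geometry: r = 42 mm, L = 97 mm, e = 1 mm; θ starts at 0°
rotate link 1 by -67°: θ ← 0° -67° = -67°
rotate link 1 by +65°: θ ← -67° +65° = -2°
rotate link 1 by -46°: θ ← -2° -46° = -48°
rotate link 1 by -24°: θ ← -48° -24° = -72°
rotate link 1 by -25°: θ ← -72° -25° = -97°
rotate link 1 by -56°: θ ← -97° -56° = -153°
rotate link 1 by -47°: θ ← -153° -47° = -200°
crank pin P = (r cos θ, r sin θ) = (-39.467090, 14.364846)
h = r sin θ − e = 14.364846 − 1 = 13.364846
x = r cos θ + √(L² − h²) = -39.467090 + 96.074871 = 56.607781

56.6078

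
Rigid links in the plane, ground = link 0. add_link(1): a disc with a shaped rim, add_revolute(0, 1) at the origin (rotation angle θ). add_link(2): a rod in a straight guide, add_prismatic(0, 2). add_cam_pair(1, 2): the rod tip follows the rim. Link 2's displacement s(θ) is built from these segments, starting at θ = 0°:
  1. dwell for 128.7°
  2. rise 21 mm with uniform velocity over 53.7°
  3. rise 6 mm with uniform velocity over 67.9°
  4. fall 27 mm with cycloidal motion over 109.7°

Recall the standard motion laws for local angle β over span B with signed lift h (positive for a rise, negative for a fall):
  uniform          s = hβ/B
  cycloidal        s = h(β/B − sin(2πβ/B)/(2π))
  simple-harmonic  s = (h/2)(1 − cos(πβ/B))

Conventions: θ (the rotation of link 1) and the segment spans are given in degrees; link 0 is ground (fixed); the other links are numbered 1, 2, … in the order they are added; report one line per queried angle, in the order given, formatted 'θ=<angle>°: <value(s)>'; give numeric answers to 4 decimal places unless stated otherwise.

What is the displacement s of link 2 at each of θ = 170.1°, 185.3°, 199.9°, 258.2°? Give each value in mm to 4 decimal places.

segment 1 (0° to 128.7°, dwell): s unchanged at 0.0000
θ = 170.1° falls in segment 2 (128.7° to 182.4°, uniform, h = 21): β = 170.1 − 128.7 = 41.4°, B = 53.7°; Δs = 21·41.4/53.7 = 16.1899; s = 0.0000 + 16.1899 = 16.1899
segment 2 (128.7° to 182.4°, uniform, h = 21) is passed completely: s = 0.0000 + (21) = 21.0000
θ = 185.3° falls in segment 3 (182.4° to 250.3°, uniform, h = 6): β = 185.3 − 182.4 = 2.9°, B = 67.9°; Δs = 6·2.9/67.9 = 0.2563; s = 21.0000 + 0.2563 = 21.2563
θ = 199.9° falls in segment 3 (182.4° to 250.3°, uniform, h = 6): β = 199.9 − 182.4 = 17.5°, B = 67.9°; Δs = 6·17.5/67.9 = 1.5464; s = 21.0000 + 1.5464 = 22.5464
segment 3 (182.4° to 250.3°, uniform, h = 6) is passed completely: s = 21.0000 + (6) = 27.0000
θ = 258.2° falls in segment 4 (250.3° to 360°, cycloidal, h = -27): β = 258.2 − 250.3 = 7.9°, B = 109.7°; Δs = -27·(0.0720 − sin(2π·0.0720)/(2π)) = -0.0657; s = 27.0000 − 0.0657 = 26.9343

θ=170.1°: 16.1899
θ=185.3°: 21.2563
θ=199.9°: 22.5464
θ=258.2°: 26.9343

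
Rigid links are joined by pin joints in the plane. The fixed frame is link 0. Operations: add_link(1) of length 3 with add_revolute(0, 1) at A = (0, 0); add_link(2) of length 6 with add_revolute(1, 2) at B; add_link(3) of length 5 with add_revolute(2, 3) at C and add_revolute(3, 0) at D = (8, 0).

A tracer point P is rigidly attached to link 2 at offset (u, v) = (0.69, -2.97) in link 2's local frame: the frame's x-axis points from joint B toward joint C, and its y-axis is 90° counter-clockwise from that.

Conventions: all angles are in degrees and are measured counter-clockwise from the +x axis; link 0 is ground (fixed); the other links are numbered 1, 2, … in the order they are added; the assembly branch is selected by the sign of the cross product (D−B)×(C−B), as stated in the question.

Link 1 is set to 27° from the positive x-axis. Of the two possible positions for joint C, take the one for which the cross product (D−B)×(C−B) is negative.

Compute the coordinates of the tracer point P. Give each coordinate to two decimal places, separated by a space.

A=(0,0), D=(8.00,0)
B = A + 3.00·(cos27°, sin27°) = (2.6730, 1.3620)
|BD| = 5.4983
circle(B,6.00) ∩ circle(D,5.00): a=3.7495, h=4.6842
  candidates: C₊=(7.4659,4.9714) cross=25.755; C₋=(5.1453,-4.1050) cross=-25.755
  branch - wants cross < 0 → take C=(5.1453,-4.1050) (cross=-25.755)
ex = (C−B)/|BC| = (0.4121,-0.9112); ey = (0.9112,0.4121)
P = B + 0.69·ex + -2.97·ey = (0.2512,-0.4905)

0.25 -0.49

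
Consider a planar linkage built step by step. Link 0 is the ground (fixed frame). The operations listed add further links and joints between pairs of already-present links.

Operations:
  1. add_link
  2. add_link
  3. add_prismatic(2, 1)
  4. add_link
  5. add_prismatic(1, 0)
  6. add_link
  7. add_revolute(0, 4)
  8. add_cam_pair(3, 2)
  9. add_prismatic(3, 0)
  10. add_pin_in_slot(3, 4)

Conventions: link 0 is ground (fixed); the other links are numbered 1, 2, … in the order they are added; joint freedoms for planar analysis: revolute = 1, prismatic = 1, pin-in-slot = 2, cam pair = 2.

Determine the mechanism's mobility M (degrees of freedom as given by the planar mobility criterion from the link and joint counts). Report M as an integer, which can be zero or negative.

link 0 = ground. State L|J1|J2 = 1|0|0
+link1  2|0|0
+link2  3|0|0
P(2,1) f=1→J1  3|1|0
+link3  4|1|0
P(1,0) f=1→J1  4|2|0
+link4  5|2|0
R(0,4) f=1→J1  5|3|0
C(3,2) f=2→J2  5|3|1
P(3,0) f=1→J1  5|4|1
PS(3,4) f=2→J2  5|4|2
M = 3(5−1)−2·4−2 = 12−8−2 = 2

M = 2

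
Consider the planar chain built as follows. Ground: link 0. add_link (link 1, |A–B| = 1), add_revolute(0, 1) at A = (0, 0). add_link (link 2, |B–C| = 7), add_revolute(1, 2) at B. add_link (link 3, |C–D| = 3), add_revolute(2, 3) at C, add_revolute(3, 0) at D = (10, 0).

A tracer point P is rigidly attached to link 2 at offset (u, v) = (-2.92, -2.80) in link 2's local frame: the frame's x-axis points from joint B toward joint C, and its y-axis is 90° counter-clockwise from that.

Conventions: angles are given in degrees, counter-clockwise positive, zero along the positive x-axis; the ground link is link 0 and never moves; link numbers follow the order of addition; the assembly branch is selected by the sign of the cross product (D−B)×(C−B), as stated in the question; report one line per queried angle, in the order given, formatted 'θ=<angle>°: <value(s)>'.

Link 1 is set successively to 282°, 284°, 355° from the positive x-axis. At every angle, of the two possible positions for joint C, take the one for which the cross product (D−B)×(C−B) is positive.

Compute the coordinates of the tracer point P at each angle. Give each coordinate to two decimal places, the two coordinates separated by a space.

A=(0,0), D=(10.00,0)
θ=282°: B = A + 1.00·(cos282°, sin282°) = (0.2079, -0.9781)
θ=282°: |BD| = 9.8408
θ=282°: circle(B,7.00) ∩ circle(D,3.00): a=6.9528, h=0.8119
θ=282°:   candidates: C₊=(7.0455,0.5208) cross=7.989; C₋=(7.2069,-1.0949) cross=-7.989
θ=282°:   branch + wants cross > 0 → take C=(7.0455,0.5208) (cross=7.989)
θ=282°: ex = (C−B)/|BC| = (0.9768,0.2141); ey = (-0.2141,0.9768)
θ=282°: P = B + -2.92·ex + -2.80·ey = (-2.0448,-4.3385)
θ=284°: B = A + 1.00·(cos284°, sin284°) = (0.2419, -0.9703)
θ=284°: |BD| = 9.8062
θ=284°: circle(B,7.00) ∩ circle(D,3.00): a=6.9426, h=0.8944
θ=284°:   candidates: C₊=(7.0620,0.6067) cross=8.771; C₋=(7.2390,-1.1733) cross=-8.771
θ=284°:   branch + wants cross > 0 → take C=(7.0620,0.6067) (cross=8.771)
θ=284°: ex = (C−B)/|BC| = (0.9743,0.2253); ey = (-0.2253,0.9743)
θ=284°: P = B + -2.92·ex + -2.80·ey = (-1.9722,-4.3561)
θ=355°: B = A + 1.00·(cos355°, sin355°) = (0.9962, -0.0872)
θ=355°: |BD| = 9.0042
θ=355°: circle(B,7.00) ∩ circle(D,3.00): a=6.7233, h=1.9487
θ=355°:   candidates: C₊=(7.7003,1.9265) cross=17.546; C₋=(7.7380,-1.9707) cross=-17.546
θ=355°:   branch + wants cross > 0 → take C=(7.7003,1.9265) (cross=17.546)
θ=355°: ex = (C−B)/|BC| = (0.9577,0.2877); ey = (-0.2877,0.9577)
θ=355°: P = B + -2.92·ex + -2.80·ey = (-0.9949,-3.6088)

θ=282°: -2.04 -4.34
θ=284°: -1.97 -4.36
θ=355°: -0.99 -3.61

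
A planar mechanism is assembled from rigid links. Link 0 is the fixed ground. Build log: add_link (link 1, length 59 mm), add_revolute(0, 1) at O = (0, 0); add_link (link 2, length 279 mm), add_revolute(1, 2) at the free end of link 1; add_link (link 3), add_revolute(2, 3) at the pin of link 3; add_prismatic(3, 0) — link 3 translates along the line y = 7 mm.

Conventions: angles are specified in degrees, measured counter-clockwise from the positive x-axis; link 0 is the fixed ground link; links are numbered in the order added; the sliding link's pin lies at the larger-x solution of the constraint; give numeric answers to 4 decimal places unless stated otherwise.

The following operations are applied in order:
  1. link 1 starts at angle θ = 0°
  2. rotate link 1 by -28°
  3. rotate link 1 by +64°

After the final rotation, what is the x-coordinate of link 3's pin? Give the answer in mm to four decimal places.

geometry: r = 59 mm, L = 279 mm, e = 7 mm; θ starts at 0°
rotate link 1 by -28°: θ ← 0° -28° = -28°
rotate link 1 by +64°: θ ← -28° +64° = 36°
crank pin P = (r cos θ, r sin θ) = (47.732003, 34.679330)
h = r sin θ − e = 34.679330 − 7 = 27.679330
x = r cos θ + √(L² − h²) = 47.732003 + 277.623585 = 325.355587

325.3556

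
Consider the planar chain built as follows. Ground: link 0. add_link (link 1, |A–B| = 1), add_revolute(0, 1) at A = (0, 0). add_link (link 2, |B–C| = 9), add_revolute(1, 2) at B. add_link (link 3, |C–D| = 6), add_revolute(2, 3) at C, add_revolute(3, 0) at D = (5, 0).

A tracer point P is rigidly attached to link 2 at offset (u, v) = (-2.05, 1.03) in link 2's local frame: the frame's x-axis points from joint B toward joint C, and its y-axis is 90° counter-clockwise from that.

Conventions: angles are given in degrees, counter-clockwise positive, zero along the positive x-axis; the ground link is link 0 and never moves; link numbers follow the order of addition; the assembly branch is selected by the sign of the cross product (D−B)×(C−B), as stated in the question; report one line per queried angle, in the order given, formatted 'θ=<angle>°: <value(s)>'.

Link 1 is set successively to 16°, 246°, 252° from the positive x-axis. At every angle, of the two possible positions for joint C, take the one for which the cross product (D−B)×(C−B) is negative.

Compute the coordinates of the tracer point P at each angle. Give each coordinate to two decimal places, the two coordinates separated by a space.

A=(0,0), D=(5.00,0)
θ=16°: B = A + 1.00·(cos16°, sin16°) = (0.9613, 0.2756)
θ=16°: |BD| = 4.0481
θ=16°: circle(B,9.00) ∩ circle(D,6.00): a=7.5822, h=4.8488
θ=16°:   candidates: C₊=(8.8560,4.5969) cross=19.628; C₋=(8.1957,-5.0781) cross=-19.628
θ=16°:   branch - wants cross < 0 → take C=(8.1957,-5.0781) (cross=-19.628)
θ=16°: ex = (C−B)/|BC| = (0.8038,-0.5949); ey = (0.5949,0.8038)
θ=16°: P = B + -2.05·ex + 1.03·ey = (-0.0739,2.3231)
θ=246°: B = A + 1.00·(cos246°, sin246°) = (-0.4067, -0.9135)
θ=246°: |BD| = 5.4834
θ=246°: circle(B,9.00) ∩ circle(D,6.00): a=6.8450, h=5.8435
θ=246°:   candidates: C₊=(5.3691,5.9886) cross=32.042; C₋=(7.3161,-5.5349) cross=-32.042
θ=246°:   branch - wants cross < 0 → take C=(7.3161,-5.5349) (cross=-32.042)
θ=246°: ex = (C−B)/|BC| = (0.8581,-0.5135); ey = (0.5135,0.8581)
θ=246°: P = B + -2.05·ex + 1.03·ey = (-1.6369,1.0229)
θ=252°: B = A + 1.00·(cos252°, sin252°) = (-0.3090, -0.9511)
θ=252°: |BD| = 5.3935
θ=252°: circle(B,9.00) ∩ circle(D,6.00): a=6.8684, h=5.8159
θ=252°:   candidates: C₊=(5.4263,5.9848) cross=31.368; C₋=(7.4773,-5.4647) cross=-31.368
θ=252°:   branch - wants cross < 0 → take C=(7.4773,-5.4647) (cross=-31.368)
θ=252°: ex = (C−B)/|BC| = (0.8651,-0.5015); ey = (0.5015,0.8651)
θ=252°: P = B + -2.05·ex + 1.03·ey = (-1.5660,0.9682)

θ=16°: -0.07 2.32
θ=246°: -1.64 1.02
θ=252°: -1.57 0.97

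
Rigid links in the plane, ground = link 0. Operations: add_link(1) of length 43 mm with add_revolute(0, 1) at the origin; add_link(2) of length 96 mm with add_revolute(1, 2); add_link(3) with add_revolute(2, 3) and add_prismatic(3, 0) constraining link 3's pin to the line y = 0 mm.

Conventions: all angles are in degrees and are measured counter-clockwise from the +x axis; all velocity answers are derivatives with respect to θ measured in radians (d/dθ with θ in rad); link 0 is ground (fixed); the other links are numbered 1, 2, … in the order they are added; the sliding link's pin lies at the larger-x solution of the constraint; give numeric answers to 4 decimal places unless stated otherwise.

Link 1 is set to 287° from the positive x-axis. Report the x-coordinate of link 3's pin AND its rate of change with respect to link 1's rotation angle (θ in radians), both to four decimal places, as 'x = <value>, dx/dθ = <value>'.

geometry: r = 43 mm, L = 96 mm, e = 0 mm
crank pin P = (r cos θ, r sin θ) = (12.571983, -41.121105)
h = r sin θ − e = -41.121105 − 0 = -41.121105
x = r cos θ + √(L² − h²) = 12.571983 + 86.747074 = 99.319057
dx/dθ = −r sin θ − h·r cos θ/√(L² − h²) (θ in radians; h = -41.121105) = 47.080658

x = 99.3191, dx/dθ = 47.0807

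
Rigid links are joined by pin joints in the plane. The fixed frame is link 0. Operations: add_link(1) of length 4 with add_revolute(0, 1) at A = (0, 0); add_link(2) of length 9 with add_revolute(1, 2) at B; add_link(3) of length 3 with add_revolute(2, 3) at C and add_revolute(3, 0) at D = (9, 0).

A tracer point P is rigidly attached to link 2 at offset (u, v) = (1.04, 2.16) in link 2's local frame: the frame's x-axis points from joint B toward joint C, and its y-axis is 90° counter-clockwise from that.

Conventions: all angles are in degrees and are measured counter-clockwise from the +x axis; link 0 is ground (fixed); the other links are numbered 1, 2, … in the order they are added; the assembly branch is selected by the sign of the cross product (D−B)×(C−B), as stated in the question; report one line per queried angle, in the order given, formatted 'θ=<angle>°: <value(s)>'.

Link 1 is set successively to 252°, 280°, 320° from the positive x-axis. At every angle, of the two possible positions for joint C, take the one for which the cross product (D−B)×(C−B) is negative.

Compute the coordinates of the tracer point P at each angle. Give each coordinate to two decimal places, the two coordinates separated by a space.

A=(0,0), D=(9.00,0)
θ=252°: B = A + 4.00·(cos252°, sin252°) = (-1.2361, -3.8042)
θ=252°: |BD| = 10.9201
θ=252°: circle(B,9.00) ∩ circle(D,3.00): a=8.7567, h=2.0784
θ=252°:   candidates: C₊=(6.2481,1.1945) cross=22.696; C₋=(7.6962,-2.7019) cross=-22.696
θ=252°:   branch - wants cross < 0 → take C=(7.6962,-2.7019) (cross=-22.696)
θ=252°: ex = (C−B)/|BC| = (0.9925,0.1225); ey = (-0.1225,0.9925)
θ=252°: P = B + 1.04·ex + 2.16·ey = (-0.4685,-1.5331)
θ=280°: B = A + 4.00·(cos280°, sin280°) = (0.6946, -3.9392)
θ=280°: |BD| = 9.1922
θ=280°: circle(B,9.00) ∩ circle(D,3.00): a=8.5125, h=2.9220
θ=280°:   candidates: C₊=(7.1336,2.3488) cross=26.859; C₋=(9.6380,-2.9314) cross=-26.859
θ=280°:   branch - wants cross < 0 → take C=(9.6380,-2.9314) (cross=-26.859)
θ=280°: ex = (C−B)/|BC| = (0.9937,0.1120); ey = (-0.1120,0.9937)
θ=280°: P = B + 1.04·ex + 2.16·ey = (1.4862,-1.6764)
θ=320°: B = A + 4.00·(cos320°, sin320°) = (3.0642, -2.5712)
θ=320°: |BD| = 6.4688
θ=320°: circle(B,9.00) ∩ circle(D,3.00): a=8.7996, h=1.8887
θ=320°:   candidates: C₊=(10.3881,2.6595) cross=12.218; C₋=(11.8895,-0.8067) cross=-12.218
θ=320°:   branch - wants cross < 0 → take C=(11.8895,-0.8067) (cross=-12.218)
θ=320°: ex = (C−B)/|BC| = (0.9806,0.1961); ey = (-0.1961,0.9806)
θ=320°: P = B + 1.04·ex + 2.16·ey = (3.6605,-0.2492)

θ=252°: -0.47 -1.53
θ=280°: 1.49 -1.68
θ=320°: 3.66 -0.25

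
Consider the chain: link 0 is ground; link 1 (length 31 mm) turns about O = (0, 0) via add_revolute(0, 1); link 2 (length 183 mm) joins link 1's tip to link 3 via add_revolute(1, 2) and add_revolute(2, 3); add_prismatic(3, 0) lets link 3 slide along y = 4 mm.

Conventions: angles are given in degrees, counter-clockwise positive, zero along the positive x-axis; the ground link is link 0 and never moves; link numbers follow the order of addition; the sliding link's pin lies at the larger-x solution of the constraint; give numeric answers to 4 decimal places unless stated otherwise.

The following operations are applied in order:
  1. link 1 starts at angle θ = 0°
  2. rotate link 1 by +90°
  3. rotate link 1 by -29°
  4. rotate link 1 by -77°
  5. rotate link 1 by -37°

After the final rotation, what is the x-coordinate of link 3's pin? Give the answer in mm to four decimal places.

geometry: r = 31 mm, L = 183 mm, e = 4 mm; θ starts at 0°
rotate link 1 by +90°: θ ← 0° +90° = 90°
rotate link 1 by -29°: θ ← 90° -29° = 61°
rotate link 1 by -77°: θ ← 61° -77° = -16°
rotate link 1 by -37°: θ ← -16° -37° = -53°
crank pin P = (r cos θ, r sin θ) = (18.656266, -24.757701)
h = r sin θ − e = -24.757701 − 4 = -28.757701
x = r cos θ + √(L² − h²) = 18.656266 + 180.726298 = 199.382563

199.3826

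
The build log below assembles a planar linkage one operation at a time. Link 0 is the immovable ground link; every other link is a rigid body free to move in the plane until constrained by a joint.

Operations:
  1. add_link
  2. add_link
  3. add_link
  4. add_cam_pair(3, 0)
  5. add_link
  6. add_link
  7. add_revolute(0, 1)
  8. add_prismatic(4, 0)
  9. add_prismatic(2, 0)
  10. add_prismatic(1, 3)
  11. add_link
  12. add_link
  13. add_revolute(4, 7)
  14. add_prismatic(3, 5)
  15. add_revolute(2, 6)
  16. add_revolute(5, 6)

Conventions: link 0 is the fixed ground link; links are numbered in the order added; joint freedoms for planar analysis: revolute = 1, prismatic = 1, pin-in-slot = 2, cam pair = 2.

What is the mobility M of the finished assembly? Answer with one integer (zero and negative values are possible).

ground; <1,0,0>
#1 <2,0,0>
#2 <3,0,0>
#3 <4,0,0>
C:3↔0 J2 <4,0,1>
#4 <5,0,1>
#5 <6,0,1>
R:0↔1 J1 <6,1,1>
P:4↔0 J1 <6,2,1>
P:2↔0 J1 <6,3,1>
P:1↔3 J1 <6,4,1>
#6 <7,4,1>
#7 <8,4,1>
R:4↔7 J1 <8,5,1>
P:3↔5 J1 <8,6,1>
R:2↔6 J1 <8,7,1>
R:5↔6 J1 <8,8,1>
3×7 − 2×8 − 1×1 = 4

M = 4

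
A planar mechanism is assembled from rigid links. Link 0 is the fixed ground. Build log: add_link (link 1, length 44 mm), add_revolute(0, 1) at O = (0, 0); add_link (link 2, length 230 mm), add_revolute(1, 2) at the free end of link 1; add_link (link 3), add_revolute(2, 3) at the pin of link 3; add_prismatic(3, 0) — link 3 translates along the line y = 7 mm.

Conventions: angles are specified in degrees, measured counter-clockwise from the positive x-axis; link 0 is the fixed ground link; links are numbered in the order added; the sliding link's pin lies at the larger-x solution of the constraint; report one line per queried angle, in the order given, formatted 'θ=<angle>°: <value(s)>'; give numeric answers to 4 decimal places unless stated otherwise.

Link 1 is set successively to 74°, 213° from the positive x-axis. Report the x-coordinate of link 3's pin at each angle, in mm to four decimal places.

geometry: r = 44 mm, L = 230 mm, e = 7 mm
θ=74°: crank pin P = (r cos θ, r sin θ) = (12.128044, 42.295515)
θ=74°: h = r sin θ − e = 42.295515 − 7 = 35.295515
θ=74°: x = r cos θ + √(L² − h²) = 12.128044 + 227.275662 = 239.403706
θ=213°: crank pin P = (r cos θ, r sin θ) = (-36.901505, -23.964118)
θ=213°: h = r sin θ − e = -23.964118 − 7 = -30.964118
θ=213°: x = r cos θ + √(L² − h²) = -36.901505 + 227.906172 = 191.004667

θ=74°: 239.4037
θ=213°: 191.0047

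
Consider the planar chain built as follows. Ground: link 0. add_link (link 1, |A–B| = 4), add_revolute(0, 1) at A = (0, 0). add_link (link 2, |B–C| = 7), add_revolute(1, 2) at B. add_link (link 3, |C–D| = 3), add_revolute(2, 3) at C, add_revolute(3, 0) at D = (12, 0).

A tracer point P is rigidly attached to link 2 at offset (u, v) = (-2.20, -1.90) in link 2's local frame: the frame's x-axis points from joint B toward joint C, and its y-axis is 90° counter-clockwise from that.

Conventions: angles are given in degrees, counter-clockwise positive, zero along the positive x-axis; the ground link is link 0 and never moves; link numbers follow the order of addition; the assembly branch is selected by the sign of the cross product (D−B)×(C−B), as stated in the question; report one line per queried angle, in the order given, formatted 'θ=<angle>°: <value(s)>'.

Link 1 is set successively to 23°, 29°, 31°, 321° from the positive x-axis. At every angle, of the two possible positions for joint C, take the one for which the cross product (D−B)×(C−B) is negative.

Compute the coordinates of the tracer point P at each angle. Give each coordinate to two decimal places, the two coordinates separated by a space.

A=(0,0), D=(12.00,0)
θ=23°: B = A + 4.00·(cos23°, sin23°) = (3.6820, 1.5629)
θ=23°: |BD| = 8.4635
θ=23°: circle(B,7.00) ∩ circle(D,3.00): a=6.5948, h=2.3469
θ=23°:   candidates: C₊=(10.5968,2.6516) cross=19.863; C₋=(9.7301,-1.9615) cross=-19.863
θ=23°:   branch - wants cross < 0 → take C=(9.7301,-1.9615) (cross=-19.863)
θ=23°: ex = (C−B)/|BC| = (0.8640,-0.5035); ey = (0.5035,0.8640)
θ=23°: P = B + -2.20·ex + -1.90·ey = (0.8246,1.0290)
θ=29°: B = A + 4.00·(cos29°, sin29°) = (3.4985, 1.9392)
θ=29°: |BD| = 8.7199
θ=29°: circle(B,7.00) ∩ circle(D,3.00): a=6.6536, h=2.1749
θ=29°:   candidates: C₊=(10.4691,2.5800) cross=18.965; C₋=(9.5017,-1.6609) cross=-18.965
θ=29°:   branch - wants cross < 0 → take C=(9.5017,-1.6609) (cross=-18.965)
θ=29°: ex = (C−B)/|BC| = (0.8576,-0.5143); ey = (0.5143,0.8576)
θ=29°: P = B + -2.20·ex + -1.90·ey = (0.6346,1.4413)
θ=31°: B = A + 4.00·(cos31°, sin31°) = (3.4287, 2.0602)
θ=31°: |BD| = 8.8154
θ=31°: circle(B,7.00) ∩ circle(D,3.00): a=6.6765, h=2.1035
θ=31°:   candidates: C₊=(10.4118,2.5451) cross=18.543; C₋=(9.4287,-1.5454) cross=-18.543
θ=31°:   branch - wants cross < 0 → take C=(9.4287,-1.5454) (cross=-18.543)
θ=31°: ex = (C−B)/|BC| = (0.8571,-0.5151); ey = (0.5151,0.8571)
θ=31°: P = B + -2.20·ex + -1.90·ey = (0.5643,1.5648)
θ=321°: B = A + 4.00·(cos321°, sin321°) = (3.1086, -2.5173)
θ=321°: |BD| = 9.2409
θ=321°: circle(B,7.00) ∩ circle(D,3.00): a=6.7847, h=1.7226
θ=321°:   candidates: C₊=(9.1675,0.9884) cross=15.918; C₋=(10.1060,-2.3265) cross=-15.918
θ=321°:   branch - wants cross < 0 → take C=(10.1060,-2.3265) (cross=-15.918)
θ=321°: ex = (C−B)/|BC| = (0.9996,0.0273); ey = (-0.0273,0.9996)
θ=321°: P = B + -2.20·ex + -1.90·ey = (0.9612,-4.4765)

θ=23°: 0.82 1.03
θ=29°: 0.63 1.44
θ=31°: 0.56 1.56
θ=321°: 0.96 -4.48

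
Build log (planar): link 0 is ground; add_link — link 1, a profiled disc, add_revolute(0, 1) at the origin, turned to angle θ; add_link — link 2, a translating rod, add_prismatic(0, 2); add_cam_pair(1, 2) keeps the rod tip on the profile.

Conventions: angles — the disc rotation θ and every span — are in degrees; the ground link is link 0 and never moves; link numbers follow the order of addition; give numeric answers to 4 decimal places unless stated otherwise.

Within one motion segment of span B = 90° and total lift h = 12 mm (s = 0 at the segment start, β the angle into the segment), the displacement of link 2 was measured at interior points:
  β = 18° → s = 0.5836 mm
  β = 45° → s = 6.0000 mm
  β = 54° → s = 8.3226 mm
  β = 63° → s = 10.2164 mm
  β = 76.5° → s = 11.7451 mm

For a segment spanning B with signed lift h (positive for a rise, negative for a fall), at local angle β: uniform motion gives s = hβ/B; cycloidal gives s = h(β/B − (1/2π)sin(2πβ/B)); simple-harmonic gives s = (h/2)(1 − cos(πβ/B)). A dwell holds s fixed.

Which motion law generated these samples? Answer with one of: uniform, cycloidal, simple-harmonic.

candidates at β/B = r: uniform s = h·r (linear in β); cycloidal s = h·(r − sin(2πr)/(2π)); simple-harmonic s = (h/2)(1 − cos(πr))
β=18°: printed 0.5836 | uniform 2.4000, cycloidal 0.5836, simple-harmonic 1.1459
β=45°: printed 6.0000 | uniform 6.0000, cycloidal 6.0000, simple-harmonic 6.0000
β=54°: printed 8.3226 | uniform 7.2000, cycloidal 8.3226, simple-harmonic 7.8541
β=63°: printed 10.2164 | uniform 8.4000, cycloidal 10.2164, simple-harmonic 9.5267
β=76.5°: printed 11.7451 | uniform 10.2000, cycloidal 11.7451, simple-harmonic 11.3460
only one law matches every sample → cycloidal

cycloidal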